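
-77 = -77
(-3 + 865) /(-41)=-21.02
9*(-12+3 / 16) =-1701 / 16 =-106.31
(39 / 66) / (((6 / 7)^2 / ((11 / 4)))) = 637 / 288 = 2.21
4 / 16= 1 / 4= 0.25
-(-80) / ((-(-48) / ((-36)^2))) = 2160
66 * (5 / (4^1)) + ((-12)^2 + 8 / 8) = 455 / 2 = 227.50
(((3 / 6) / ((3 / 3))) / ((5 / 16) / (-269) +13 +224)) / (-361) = -2152 / 368235523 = -0.00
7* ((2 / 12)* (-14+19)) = 5.83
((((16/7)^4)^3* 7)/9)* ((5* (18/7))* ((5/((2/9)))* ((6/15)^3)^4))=10376293541461622784/135168820322265625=76.77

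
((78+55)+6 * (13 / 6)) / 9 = 146 / 9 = 16.22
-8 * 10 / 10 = -8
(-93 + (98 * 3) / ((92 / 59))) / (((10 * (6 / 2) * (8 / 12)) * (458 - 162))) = 879 / 54464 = 0.02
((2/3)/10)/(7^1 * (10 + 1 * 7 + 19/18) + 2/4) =3/5710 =0.00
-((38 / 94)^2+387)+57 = -729331 / 2209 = -330.16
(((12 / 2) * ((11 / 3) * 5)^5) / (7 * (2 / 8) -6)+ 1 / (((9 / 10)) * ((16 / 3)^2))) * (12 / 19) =-27124378585 / 14688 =-1846703.34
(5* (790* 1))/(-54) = -1975/27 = -73.15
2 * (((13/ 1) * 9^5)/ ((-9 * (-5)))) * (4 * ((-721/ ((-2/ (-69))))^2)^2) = 522457312251010155403293/ 10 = 52245731225101015540329.30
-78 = -78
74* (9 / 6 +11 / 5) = 1369 / 5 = 273.80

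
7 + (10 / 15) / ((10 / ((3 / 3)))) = 7.07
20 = 20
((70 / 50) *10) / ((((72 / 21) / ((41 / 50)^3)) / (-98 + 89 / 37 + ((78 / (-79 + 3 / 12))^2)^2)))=-213.06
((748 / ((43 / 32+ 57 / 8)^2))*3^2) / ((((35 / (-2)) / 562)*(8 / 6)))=-5811277824 / 2570435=-2260.81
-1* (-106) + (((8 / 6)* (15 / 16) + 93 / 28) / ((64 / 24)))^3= 38086 / 343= 111.04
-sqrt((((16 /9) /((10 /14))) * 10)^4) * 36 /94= -237.24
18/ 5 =3.60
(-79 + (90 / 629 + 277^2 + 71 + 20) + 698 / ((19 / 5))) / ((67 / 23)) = 21144558053 / 800717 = 26407.03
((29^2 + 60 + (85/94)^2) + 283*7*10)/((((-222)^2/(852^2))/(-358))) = -330273436807038/3024121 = -109213036.39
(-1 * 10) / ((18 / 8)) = -40 / 9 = -4.44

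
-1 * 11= -11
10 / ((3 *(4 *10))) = 1 / 12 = 0.08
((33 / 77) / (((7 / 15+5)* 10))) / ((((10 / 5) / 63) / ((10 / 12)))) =135 / 656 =0.21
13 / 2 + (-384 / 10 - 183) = -2149 / 10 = -214.90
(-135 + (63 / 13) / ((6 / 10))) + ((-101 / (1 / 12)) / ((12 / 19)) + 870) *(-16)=216542 / 13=16657.08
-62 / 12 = -31 / 6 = -5.17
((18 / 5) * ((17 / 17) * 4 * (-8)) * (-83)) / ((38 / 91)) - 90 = 2166714 / 95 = 22807.52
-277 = -277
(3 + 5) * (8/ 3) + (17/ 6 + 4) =169/ 6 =28.17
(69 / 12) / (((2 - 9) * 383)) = -23 / 10724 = -0.00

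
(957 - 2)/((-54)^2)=955/2916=0.33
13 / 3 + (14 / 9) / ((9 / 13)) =533 / 81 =6.58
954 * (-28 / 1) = -26712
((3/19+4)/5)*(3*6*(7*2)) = 19908/95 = 209.56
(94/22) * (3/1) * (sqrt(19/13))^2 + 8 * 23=28991/143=202.73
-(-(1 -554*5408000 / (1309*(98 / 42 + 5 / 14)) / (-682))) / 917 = 8995301671 / 6607600307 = 1.36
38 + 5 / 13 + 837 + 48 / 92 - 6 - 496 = 111798 / 299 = 373.91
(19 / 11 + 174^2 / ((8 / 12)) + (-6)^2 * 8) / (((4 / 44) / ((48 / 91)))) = 24131568 / 91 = 265182.07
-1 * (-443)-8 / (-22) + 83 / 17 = 83822 / 187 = 448.25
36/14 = 18/7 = 2.57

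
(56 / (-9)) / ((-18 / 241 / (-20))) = -1666.17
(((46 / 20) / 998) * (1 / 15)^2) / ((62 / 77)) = 1771 / 139221000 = 0.00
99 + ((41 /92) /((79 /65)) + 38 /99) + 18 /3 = 76090879 /719532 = 105.75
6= 6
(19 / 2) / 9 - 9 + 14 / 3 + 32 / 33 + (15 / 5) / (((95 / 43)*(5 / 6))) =-63823 / 94050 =-0.68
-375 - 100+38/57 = -474.33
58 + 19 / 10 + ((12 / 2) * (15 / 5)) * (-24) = -3721 / 10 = -372.10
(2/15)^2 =4/225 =0.02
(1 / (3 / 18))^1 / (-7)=-6 / 7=-0.86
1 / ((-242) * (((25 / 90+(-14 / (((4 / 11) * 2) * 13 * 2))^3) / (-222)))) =-7.16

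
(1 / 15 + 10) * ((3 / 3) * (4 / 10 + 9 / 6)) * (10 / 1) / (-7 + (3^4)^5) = 2869 / 52301765910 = 0.00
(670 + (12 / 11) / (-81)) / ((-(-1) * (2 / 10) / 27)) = 994930 / 11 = 90448.18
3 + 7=10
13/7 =1.86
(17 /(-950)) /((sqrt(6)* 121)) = -17* sqrt(6) /689700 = -0.00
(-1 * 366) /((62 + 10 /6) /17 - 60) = 18666 /2869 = 6.51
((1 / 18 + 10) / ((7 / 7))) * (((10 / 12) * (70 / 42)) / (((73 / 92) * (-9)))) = -104075 / 53217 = -1.96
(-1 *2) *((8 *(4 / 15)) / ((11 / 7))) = -448 / 165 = -2.72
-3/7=-0.43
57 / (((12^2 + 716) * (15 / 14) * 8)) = 133 / 17200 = 0.01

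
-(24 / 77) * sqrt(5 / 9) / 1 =-8 * sqrt(5) / 77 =-0.23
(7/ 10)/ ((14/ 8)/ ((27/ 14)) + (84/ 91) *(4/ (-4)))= -2457/ 55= -44.67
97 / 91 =1.07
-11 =-11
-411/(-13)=411/13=31.62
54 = 54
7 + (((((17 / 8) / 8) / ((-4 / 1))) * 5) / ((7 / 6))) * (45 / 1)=-5203 / 896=-5.81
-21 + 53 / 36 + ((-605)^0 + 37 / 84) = -2279 / 126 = -18.09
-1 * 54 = -54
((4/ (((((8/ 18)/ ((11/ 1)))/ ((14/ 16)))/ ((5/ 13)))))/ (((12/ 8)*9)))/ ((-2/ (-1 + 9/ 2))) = -2695/ 624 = -4.32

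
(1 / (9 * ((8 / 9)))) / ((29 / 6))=3 / 116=0.03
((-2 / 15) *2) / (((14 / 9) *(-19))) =6 / 665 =0.01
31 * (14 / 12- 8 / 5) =-403 / 30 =-13.43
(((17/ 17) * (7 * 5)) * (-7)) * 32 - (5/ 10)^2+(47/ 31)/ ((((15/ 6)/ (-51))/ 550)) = -3081551/ 124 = -24851.22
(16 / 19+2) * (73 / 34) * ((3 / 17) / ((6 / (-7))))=-13797 / 10982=-1.26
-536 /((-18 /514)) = 137752 /9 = 15305.78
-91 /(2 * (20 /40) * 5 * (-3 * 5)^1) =91 /75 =1.21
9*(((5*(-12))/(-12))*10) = 450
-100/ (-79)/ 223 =100/ 17617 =0.01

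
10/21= 0.48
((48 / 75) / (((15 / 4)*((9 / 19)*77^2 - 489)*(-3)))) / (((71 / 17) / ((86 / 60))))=-222224 / 26400684375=-0.00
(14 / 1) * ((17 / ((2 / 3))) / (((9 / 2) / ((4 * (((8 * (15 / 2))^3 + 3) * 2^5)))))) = 2193438464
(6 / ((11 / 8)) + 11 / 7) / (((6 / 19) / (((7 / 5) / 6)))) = 8683 / 1980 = 4.39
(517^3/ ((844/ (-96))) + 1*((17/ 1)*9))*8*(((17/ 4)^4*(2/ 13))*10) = -1384982651518545/ 21944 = -63114411753.49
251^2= 63001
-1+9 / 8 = 1 / 8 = 0.12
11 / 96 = 0.11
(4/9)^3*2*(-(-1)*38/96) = 152/2187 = 0.07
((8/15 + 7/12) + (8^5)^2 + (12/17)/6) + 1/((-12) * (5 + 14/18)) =56951266409663/53040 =1073741825.22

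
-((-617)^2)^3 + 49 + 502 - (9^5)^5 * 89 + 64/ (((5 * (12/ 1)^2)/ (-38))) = -2875181443188565351930847207/ 45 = -63892920959745896709574380.00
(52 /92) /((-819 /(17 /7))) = -17 /10143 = -0.00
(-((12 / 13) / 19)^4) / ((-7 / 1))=0.00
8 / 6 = 4 / 3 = 1.33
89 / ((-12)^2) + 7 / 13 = 2165 / 1872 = 1.16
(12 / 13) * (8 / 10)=48 / 65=0.74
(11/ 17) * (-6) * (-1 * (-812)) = -53592/ 17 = -3152.47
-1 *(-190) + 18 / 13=2488 / 13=191.38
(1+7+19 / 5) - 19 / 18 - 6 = 427 / 90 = 4.74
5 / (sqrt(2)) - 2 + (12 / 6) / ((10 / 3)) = -7 / 5 + 5*sqrt(2) / 2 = 2.14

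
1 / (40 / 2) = 1 / 20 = 0.05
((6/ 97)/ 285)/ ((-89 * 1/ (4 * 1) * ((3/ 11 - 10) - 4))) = 88/ 123840385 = 0.00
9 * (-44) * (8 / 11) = -288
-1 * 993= -993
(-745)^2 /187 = 555025 /187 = 2968.05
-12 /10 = -6 /5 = -1.20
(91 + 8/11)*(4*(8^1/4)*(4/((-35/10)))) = -838.65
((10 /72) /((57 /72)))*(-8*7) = -560 /57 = -9.82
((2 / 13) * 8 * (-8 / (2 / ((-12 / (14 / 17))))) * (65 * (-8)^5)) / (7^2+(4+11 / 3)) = -18874368 / 7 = -2696338.29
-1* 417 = -417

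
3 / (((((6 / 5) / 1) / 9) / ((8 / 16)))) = 45 / 4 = 11.25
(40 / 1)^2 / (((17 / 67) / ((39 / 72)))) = 174200 / 51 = 3415.69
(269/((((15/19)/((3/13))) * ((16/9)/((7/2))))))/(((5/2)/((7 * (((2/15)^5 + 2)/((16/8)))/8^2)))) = 190181122649/28080000000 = 6.77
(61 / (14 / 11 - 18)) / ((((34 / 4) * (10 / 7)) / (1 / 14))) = -0.02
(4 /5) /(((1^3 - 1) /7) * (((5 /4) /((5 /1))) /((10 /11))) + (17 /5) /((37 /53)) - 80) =-148 /13899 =-0.01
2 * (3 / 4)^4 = 81 / 128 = 0.63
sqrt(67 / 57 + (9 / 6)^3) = 5 * sqrt(9462) / 228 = 2.13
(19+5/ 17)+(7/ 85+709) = 61912/ 85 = 728.38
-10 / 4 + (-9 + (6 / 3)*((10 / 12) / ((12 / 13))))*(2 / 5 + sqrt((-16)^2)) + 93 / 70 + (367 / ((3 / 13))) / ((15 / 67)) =488903 / 70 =6984.33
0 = 0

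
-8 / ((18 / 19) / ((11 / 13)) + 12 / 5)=-4180 / 1839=-2.27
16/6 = 8/3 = 2.67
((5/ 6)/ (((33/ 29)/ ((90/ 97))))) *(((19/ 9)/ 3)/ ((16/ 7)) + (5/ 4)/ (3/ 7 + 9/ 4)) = 242585/ 460944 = 0.53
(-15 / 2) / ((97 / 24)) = -180 / 97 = -1.86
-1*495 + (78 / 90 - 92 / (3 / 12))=-12932 / 15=-862.13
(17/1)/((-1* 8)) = -17/8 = -2.12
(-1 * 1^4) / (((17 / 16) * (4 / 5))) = -20 / 17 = -1.18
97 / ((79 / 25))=2425 / 79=30.70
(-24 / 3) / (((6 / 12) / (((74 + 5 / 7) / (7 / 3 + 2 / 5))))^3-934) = 30900024072000 / 3607577786766097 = 0.01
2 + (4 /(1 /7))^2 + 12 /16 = 3147 /4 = 786.75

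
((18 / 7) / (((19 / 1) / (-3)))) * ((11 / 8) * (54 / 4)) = -8019 / 1064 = -7.54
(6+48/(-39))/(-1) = -62/13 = -4.77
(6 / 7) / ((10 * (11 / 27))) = 81 / 385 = 0.21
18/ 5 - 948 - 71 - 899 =-9572/ 5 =-1914.40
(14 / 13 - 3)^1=-25 / 13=-1.92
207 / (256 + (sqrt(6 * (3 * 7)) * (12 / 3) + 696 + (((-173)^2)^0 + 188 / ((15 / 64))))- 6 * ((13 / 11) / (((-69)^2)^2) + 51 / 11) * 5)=0.12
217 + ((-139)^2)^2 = 373301258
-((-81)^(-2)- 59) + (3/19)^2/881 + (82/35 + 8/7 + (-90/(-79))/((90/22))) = 362125735241663/5769634257765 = 62.76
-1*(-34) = 34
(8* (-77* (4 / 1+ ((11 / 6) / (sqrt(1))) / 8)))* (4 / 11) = -2842 / 3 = -947.33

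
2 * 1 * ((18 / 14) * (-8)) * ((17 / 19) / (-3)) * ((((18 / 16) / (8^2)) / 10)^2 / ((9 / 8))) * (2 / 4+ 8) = 7803 / 54476800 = 0.00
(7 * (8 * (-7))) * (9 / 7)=-504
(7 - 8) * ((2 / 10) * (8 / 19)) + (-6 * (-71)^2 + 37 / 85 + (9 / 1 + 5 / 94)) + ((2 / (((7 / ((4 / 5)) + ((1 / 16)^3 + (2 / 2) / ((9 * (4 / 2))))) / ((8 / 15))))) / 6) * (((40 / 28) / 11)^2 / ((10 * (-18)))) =-79511233908610418069 / 2629635777353970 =-30236.60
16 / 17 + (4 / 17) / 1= 20 / 17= 1.18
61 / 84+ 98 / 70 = 893 / 420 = 2.13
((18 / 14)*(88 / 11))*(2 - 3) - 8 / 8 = -79 / 7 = -11.29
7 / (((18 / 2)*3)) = 7 / 27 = 0.26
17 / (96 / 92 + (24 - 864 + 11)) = -391 / 19043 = -0.02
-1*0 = 0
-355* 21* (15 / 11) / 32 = -111825 / 352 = -317.68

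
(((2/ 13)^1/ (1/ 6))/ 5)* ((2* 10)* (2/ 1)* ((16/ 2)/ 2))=384/ 13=29.54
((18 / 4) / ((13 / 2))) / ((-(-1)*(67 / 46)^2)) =19044 / 58357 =0.33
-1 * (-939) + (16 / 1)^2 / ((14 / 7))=1067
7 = 7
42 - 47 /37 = 1507 /37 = 40.73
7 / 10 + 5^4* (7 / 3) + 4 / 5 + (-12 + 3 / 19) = 165071 / 114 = 1447.99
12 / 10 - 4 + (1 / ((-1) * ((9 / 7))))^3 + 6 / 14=-72512 / 25515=-2.84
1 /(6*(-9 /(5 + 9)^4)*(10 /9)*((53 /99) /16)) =-5070912 /265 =-19135.52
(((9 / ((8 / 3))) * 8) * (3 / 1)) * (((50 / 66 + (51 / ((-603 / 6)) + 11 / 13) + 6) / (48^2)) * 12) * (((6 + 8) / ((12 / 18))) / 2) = 602343 / 19162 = 31.43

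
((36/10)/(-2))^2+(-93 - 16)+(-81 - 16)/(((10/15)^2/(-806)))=175803.74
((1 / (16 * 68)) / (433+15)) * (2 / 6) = 1 / 1462272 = 0.00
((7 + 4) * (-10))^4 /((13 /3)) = 33786923.08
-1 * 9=-9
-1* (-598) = 598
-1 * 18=-18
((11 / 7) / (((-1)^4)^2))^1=11 / 7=1.57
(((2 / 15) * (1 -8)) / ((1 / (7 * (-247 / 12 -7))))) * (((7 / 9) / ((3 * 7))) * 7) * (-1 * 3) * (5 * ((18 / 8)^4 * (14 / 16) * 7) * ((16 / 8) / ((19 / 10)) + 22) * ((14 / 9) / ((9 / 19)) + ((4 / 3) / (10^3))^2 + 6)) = -57261174245903607 / 2432000000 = -23544890.73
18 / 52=9 / 26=0.35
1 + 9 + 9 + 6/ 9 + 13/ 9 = 190/ 9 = 21.11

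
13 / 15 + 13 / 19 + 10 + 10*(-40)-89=-136073 / 285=-477.45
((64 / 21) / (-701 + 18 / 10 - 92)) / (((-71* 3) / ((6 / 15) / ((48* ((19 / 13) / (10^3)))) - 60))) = -247600 / 252156429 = -0.00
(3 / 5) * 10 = 6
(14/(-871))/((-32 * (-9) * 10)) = -7/1254240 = -0.00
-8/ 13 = -0.62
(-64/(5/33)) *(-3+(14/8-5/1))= 2640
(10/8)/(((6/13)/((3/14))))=65/112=0.58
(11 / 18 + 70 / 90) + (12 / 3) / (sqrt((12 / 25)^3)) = 25 / 18 + 125* sqrt(3) / 18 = 13.42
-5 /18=-0.28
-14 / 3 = -4.67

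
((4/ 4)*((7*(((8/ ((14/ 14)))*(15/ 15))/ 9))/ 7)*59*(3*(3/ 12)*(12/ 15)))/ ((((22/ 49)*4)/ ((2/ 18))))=2891/ 1485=1.95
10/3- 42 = -116/3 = -38.67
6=6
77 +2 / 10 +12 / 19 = 7394 / 95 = 77.83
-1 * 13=-13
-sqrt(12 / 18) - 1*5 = -5 - sqrt(6) / 3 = -5.82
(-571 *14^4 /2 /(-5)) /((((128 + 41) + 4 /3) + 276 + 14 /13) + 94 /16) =3421943616 /707125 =4839.23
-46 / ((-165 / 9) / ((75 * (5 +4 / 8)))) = 1035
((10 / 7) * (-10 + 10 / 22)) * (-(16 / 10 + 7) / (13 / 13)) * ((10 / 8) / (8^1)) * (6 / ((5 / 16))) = 3870 / 11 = 351.82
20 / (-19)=-20 / 19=-1.05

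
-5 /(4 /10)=-25 /2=-12.50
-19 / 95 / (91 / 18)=-18 / 455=-0.04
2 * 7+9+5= 28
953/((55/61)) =58133/55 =1056.96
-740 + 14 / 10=-3693 / 5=-738.60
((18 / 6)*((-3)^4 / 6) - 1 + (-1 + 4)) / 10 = 17 / 4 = 4.25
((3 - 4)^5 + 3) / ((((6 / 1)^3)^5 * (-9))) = -1 / 2115832430592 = -0.00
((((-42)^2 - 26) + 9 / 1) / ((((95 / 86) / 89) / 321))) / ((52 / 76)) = 4292263698 / 65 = 66034826.12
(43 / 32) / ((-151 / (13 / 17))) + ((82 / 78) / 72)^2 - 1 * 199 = -4027982155303 / 20240445888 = -199.01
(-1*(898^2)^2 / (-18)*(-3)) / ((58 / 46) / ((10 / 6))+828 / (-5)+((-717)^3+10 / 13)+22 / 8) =1944359359535840 / 6612719419377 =294.03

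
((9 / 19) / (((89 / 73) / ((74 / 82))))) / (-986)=-24309 / 68360366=-0.00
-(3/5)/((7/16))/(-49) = 48/1715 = 0.03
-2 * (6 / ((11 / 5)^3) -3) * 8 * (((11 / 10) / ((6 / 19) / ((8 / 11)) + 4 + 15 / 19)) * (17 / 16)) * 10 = 4189956 / 48037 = 87.22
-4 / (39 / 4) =-16 / 39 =-0.41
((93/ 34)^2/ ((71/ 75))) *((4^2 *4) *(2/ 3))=6919200/ 20519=337.21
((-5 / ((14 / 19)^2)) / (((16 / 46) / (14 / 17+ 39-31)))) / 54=-1037875 / 239904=-4.33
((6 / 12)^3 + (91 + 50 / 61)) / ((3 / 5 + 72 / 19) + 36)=4262555 / 1872456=2.28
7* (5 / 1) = 35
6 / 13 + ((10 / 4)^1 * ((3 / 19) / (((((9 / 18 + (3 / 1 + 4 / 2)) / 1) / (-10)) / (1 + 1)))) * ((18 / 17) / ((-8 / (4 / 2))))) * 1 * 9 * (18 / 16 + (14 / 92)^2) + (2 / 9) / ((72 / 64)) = 36300496237 / 7916609844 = 4.59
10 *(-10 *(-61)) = 6100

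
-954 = -954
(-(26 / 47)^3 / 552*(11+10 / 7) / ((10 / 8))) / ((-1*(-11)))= -254852 / 919352665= -0.00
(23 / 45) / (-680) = -23 / 30600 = -0.00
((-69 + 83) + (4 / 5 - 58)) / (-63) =24 / 35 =0.69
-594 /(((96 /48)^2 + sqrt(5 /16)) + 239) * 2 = -419904 /85889 + 432 * sqrt(5) /85889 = -4.88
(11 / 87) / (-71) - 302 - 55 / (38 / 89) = -101124085 / 234726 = -430.82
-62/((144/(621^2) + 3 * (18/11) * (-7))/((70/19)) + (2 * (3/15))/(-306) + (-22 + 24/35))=8693847855/4296831137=2.02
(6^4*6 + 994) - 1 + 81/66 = 192945/22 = 8770.23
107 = 107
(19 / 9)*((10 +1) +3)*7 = 1862 / 9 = 206.89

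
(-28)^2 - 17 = 767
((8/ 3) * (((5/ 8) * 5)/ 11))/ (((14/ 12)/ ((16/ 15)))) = 160/ 231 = 0.69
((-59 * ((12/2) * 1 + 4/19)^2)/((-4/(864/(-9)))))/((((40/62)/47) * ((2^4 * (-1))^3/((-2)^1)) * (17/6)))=-2693134827/3927680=-685.68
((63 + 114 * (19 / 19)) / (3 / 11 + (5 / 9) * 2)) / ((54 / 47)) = 30503 / 274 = 111.32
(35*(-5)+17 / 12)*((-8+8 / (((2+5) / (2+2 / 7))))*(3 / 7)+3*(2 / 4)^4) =8084123 / 21952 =368.26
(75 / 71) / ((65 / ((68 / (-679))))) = -1020 / 626717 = -0.00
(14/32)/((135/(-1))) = -7/2160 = -0.00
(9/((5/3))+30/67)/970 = 1959/324950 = 0.01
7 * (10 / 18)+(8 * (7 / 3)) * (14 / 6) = 47.44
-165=-165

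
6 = 6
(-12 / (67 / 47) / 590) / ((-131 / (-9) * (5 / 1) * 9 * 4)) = -141 / 25892150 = -0.00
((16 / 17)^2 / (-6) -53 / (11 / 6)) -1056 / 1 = -10348186 / 9537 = -1085.06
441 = 441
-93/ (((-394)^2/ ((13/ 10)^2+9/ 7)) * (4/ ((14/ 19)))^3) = -9492231/ 851810979200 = -0.00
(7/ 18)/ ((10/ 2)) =7/ 90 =0.08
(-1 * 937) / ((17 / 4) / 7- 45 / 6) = 26236 / 193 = 135.94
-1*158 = -158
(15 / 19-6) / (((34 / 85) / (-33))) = 16335 / 38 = 429.87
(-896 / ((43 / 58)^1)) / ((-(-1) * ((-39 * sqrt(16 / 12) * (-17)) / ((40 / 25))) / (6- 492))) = 33675264 * sqrt(3) / 47515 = 1227.55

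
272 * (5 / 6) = 226.67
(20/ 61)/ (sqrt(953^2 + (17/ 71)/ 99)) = 30*sqrt(4985748641918)/ 194705932879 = 0.00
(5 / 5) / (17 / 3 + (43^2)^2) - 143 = -1466668057 / 10256420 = -143.00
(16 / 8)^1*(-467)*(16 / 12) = -3736 / 3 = -1245.33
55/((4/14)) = 385/2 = 192.50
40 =40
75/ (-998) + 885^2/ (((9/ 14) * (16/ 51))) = 15502894275/ 3992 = 3883490.55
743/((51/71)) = 52753/51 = 1034.37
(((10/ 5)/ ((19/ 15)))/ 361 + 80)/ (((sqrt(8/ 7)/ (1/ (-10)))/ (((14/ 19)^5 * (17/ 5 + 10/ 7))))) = -35626518200 * sqrt(14)/ 16983563041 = -7.85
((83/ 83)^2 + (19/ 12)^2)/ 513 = 505/ 73872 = 0.01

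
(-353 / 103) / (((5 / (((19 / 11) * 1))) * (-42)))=6707 / 237930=0.03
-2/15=-0.13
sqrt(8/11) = 2 * sqrt(22)/11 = 0.85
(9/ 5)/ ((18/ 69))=69/ 10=6.90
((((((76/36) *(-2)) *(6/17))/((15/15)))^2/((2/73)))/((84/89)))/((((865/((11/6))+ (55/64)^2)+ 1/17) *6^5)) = 6604694272/282635391195549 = 0.00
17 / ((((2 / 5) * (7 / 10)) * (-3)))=-425 / 21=-20.24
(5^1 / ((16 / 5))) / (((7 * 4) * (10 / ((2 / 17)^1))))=5 / 7616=0.00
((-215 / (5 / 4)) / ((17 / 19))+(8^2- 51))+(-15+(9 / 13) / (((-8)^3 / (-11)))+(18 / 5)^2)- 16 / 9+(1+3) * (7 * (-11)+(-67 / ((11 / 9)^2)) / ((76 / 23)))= -31918652657407 / 58530700800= -545.33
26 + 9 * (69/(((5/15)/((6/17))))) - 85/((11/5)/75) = -414055/187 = -2214.20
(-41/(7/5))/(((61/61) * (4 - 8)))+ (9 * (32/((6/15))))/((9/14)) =31565/28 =1127.32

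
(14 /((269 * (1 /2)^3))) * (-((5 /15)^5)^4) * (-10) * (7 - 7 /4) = 1960 /312648334623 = 0.00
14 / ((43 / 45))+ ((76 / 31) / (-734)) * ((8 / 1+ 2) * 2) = 7134830 / 489211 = 14.58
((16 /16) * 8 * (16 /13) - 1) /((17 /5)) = 575 /221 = 2.60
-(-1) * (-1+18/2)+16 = 24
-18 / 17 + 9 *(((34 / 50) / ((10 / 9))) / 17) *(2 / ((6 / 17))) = 3303 / 4250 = 0.78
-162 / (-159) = 54 / 53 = 1.02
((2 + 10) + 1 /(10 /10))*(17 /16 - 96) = -19747 /16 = -1234.19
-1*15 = -15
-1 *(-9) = 9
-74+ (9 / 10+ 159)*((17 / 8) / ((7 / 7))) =21263 / 80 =265.79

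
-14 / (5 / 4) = -56 / 5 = -11.20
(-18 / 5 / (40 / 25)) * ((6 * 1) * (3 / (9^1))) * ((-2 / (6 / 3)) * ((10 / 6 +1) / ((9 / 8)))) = 32 / 3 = 10.67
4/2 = 2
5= 5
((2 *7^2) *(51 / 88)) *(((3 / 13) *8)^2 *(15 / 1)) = 5397840 / 1859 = 2903.63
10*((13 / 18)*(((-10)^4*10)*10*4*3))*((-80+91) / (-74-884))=-995128.74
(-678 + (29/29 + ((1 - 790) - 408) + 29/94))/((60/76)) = -1115471/470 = -2373.34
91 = 91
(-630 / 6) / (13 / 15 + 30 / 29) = -45675 / 827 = -55.23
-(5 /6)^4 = -625 /1296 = -0.48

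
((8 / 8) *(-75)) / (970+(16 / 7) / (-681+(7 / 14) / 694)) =-165414725 / 2139356374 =-0.08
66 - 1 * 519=-453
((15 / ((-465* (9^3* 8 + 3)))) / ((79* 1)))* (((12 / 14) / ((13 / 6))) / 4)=-3 / 433460755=-0.00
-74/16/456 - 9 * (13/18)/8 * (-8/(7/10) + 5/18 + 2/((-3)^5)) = 18732743/2068416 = 9.06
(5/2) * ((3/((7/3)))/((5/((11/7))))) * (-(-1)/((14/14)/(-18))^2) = 16038/49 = 327.31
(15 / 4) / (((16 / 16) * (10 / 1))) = 3 / 8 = 0.38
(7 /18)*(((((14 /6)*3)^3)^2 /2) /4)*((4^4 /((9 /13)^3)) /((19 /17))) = 492136120112 /124659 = 3947858.72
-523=-523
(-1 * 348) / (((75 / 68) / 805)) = -1269968 / 5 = -253993.60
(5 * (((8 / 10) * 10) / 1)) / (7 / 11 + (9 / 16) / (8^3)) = 3604480 / 57443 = 62.75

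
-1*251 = -251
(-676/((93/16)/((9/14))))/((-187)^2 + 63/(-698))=-11324352/5296600883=-0.00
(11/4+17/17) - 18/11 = 93/44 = 2.11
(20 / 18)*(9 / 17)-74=-1248 / 17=-73.41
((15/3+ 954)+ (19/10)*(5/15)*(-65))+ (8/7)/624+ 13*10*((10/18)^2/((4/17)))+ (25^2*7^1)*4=274029601/14742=18588.36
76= 76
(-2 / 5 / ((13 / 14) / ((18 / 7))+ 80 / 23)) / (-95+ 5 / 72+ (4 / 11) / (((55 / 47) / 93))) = 1311552 / 831258503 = 0.00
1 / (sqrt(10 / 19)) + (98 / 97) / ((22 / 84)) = 5.24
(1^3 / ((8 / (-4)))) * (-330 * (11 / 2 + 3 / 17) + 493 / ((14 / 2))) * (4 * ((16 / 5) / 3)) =6865088 / 1785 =3845.99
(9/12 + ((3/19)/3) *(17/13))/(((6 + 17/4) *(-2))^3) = -1618/17023487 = -0.00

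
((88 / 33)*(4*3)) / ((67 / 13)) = 416 / 67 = 6.21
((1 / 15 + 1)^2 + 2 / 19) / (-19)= -5314 / 81225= -0.07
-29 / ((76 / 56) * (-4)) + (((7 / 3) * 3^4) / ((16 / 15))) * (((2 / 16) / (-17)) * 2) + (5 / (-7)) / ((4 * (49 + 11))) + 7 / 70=2.83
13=13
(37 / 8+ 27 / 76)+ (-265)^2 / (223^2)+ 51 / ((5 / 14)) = 5638584177 / 37794040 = 149.19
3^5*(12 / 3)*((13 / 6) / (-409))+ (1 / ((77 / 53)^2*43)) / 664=-356512656767 / 69237486472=-5.15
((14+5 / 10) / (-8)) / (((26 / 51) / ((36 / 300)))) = -0.43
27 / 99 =3 / 11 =0.27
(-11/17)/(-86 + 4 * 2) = 11/1326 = 0.01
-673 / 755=-0.89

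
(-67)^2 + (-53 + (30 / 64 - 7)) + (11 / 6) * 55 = 434909 / 96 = 4530.30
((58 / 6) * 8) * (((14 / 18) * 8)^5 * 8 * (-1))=-1022158176256 / 177147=-5770112.82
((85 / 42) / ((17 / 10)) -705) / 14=-7390 / 147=-50.27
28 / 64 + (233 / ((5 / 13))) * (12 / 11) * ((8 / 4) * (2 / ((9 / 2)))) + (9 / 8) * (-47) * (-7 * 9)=10346173 / 2640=3919.00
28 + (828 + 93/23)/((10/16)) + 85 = 166091/115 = 1444.27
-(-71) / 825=71 / 825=0.09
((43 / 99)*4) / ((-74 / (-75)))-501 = -609571 / 1221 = -499.24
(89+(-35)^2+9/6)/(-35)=-2631/70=-37.59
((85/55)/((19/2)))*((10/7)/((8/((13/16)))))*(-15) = -16575/46816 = -0.35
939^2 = 881721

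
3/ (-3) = -1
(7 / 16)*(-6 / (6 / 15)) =-6.56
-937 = -937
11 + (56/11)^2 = 4467/121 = 36.92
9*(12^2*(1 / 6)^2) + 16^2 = 292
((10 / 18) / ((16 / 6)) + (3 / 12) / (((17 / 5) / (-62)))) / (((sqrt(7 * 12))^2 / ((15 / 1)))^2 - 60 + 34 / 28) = 310625 / 1958196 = 0.16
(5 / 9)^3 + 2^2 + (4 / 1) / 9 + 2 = 4823 / 729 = 6.62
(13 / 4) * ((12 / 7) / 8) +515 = 28879 / 56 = 515.70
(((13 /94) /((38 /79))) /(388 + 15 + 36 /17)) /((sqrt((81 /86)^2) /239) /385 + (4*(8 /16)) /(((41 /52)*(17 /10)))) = 0.00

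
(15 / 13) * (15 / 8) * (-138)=-15525 / 52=-298.56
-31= -31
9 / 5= 1.80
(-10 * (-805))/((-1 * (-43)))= 8050/43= 187.21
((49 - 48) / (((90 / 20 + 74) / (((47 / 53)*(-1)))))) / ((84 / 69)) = -0.01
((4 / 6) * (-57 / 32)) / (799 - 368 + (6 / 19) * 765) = -0.00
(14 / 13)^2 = 196 / 169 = 1.16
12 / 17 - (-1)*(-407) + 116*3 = -991 / 17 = -58.29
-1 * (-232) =232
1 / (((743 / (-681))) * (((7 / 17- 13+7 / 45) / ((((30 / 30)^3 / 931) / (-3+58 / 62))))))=-16149915 / 421060644032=-0.00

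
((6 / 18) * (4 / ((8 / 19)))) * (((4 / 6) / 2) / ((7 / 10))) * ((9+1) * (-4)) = -3800 / 63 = -60.32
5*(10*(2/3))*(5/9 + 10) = 9500/27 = 351.85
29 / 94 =0.31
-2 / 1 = -2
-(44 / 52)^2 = -121 / 169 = -0.72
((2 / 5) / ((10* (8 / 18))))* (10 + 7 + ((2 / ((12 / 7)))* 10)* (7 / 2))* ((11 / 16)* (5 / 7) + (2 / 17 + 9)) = 3809019 / 76160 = 50.01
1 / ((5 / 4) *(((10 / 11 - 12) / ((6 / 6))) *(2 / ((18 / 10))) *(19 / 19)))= -99 / 1525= -0.06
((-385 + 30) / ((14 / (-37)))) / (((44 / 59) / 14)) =774965 / 44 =17612.84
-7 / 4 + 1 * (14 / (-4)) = -21 / 4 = -5.25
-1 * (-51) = 51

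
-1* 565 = -565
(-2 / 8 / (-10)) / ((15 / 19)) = 19 / 600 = 0.03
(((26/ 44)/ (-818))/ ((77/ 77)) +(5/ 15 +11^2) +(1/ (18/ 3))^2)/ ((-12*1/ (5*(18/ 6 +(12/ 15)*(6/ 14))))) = -18252013/ 107976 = -169.04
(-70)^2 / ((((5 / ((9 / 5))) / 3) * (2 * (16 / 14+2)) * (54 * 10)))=343 / 220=1.56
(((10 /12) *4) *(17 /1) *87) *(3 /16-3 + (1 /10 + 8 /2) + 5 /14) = 454053 /56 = 8108.09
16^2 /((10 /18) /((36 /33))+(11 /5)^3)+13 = 5414099 /150623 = 35.94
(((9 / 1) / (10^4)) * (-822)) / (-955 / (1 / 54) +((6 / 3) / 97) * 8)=358803 / 25011370000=0.00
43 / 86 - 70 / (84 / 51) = -42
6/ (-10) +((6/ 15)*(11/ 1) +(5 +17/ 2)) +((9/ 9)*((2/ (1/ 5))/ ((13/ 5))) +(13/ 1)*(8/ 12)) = 11627/ 390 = 29.81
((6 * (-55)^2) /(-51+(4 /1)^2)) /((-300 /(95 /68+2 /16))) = 25047 /9520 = 2.63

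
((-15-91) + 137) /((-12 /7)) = -217 /12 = -18.08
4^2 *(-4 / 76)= -16 / 19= -0.84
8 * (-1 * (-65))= 520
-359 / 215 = -1.67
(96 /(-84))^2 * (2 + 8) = 640 /49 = 13.06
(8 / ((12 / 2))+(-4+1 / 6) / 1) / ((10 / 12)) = -3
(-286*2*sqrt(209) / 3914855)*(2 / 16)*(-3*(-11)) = -4719*sqrt(209) / 7829710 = -0.01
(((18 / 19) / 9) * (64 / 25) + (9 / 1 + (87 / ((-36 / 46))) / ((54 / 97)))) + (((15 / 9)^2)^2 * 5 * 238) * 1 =8991.68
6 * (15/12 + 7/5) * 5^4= 19875/2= 9937.50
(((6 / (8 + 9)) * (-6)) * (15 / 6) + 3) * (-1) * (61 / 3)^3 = 2950753 / 153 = 19285.97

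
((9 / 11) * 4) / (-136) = -9 / 374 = -0.02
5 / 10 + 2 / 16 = 5 / 8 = 0.62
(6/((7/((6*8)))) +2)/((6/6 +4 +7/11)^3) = 200981/834148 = 0.24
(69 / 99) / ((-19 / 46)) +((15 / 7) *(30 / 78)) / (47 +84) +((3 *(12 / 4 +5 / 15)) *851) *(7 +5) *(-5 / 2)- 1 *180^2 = -2150416721293 / 7474467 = -287701.68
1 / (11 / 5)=5 / 11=0.45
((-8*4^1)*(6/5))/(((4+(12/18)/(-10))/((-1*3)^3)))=15552/59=263.59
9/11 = 0.82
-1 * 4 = -4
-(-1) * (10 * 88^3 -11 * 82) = 6813818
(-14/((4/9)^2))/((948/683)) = -129087/2528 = -51.06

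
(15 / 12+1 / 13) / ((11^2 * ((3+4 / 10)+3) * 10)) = 69 / 402688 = 0.00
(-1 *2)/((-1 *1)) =2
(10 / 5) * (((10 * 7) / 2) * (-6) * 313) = -131460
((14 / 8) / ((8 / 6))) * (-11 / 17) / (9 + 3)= -77 / 1088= -0.07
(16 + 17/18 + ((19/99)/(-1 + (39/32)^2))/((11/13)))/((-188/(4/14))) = -6282547/237420876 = -0.03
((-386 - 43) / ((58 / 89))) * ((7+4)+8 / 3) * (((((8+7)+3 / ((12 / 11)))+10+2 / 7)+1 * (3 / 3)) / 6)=-141409697 / 3248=-43537.47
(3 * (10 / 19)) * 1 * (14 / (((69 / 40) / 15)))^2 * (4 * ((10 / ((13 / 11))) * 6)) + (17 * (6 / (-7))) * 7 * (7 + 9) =620714757984 / 130663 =4750501.35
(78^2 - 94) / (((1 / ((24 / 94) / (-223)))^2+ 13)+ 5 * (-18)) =862560 / 109840273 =0.01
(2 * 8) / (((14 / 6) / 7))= 48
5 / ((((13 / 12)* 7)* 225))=0.00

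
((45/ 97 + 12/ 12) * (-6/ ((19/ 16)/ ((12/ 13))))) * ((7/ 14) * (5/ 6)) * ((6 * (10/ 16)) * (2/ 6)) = -85200/ 23959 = -3.56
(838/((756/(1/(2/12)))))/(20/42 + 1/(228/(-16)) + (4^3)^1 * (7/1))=7961/536742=0.01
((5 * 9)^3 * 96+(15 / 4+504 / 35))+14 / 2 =174960503 / 20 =8748025.15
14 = 14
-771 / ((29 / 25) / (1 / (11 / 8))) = -154200 / 319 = -483.39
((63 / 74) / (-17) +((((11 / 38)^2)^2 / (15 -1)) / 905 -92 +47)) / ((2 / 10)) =-748612721655691 / 3323469078496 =-225.25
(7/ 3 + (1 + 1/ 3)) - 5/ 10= 3.17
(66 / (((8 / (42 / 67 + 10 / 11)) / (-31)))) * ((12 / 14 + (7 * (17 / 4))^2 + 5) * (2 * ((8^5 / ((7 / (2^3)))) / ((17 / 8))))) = -688439630757888 / 55811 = -12335196121.87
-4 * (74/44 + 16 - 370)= 15502/11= 1409.27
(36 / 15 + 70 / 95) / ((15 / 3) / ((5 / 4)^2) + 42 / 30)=298 / 437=0.68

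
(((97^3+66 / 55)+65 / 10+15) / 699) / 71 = 3042319 / 165430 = 18.39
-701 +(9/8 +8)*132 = 503.50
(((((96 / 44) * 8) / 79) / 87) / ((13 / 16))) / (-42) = -512 / 6879873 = -0.00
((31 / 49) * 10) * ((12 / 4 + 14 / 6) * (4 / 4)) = 4960 / 147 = 33.74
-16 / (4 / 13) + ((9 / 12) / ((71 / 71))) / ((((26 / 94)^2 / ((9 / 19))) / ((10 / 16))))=-5044889 / 102752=-49.10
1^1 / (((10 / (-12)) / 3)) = -18 / 5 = -3.60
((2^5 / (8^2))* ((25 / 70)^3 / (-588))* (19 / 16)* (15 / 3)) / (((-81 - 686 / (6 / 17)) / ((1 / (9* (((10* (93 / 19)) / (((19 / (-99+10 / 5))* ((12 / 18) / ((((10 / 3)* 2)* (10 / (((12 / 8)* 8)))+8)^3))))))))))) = -7716375 / 570791982699114545152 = -0.00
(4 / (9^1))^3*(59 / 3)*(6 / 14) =3776 / 5103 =0.74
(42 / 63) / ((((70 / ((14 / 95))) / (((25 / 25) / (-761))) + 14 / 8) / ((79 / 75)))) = -632 / 325325925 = -0.00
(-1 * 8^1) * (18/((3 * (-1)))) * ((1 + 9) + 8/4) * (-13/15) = -2496/5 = -499.20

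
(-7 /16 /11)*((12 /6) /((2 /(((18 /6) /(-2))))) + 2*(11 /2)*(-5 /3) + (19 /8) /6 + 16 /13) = 26509 /36608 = 0.72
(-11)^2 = 121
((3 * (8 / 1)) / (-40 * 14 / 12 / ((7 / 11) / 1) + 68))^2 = 81 / 4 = 20.25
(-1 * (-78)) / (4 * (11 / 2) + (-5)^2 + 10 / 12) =1.63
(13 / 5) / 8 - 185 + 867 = 27293 / 40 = 682.32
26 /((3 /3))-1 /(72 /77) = 1795 /72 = 24.93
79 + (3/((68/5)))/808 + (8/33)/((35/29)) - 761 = -43267173907/63460320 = -681.80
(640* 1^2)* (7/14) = 320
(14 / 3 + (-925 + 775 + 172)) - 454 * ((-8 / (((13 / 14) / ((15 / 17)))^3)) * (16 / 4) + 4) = 345689978152 / 32381583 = 10675.51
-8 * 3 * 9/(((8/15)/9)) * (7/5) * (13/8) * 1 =-66339/8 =-8292.38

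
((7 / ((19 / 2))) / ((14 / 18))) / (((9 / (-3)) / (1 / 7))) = -6 / 133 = -0.05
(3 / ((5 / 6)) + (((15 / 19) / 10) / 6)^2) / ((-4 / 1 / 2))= -103973 / 57760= -1.80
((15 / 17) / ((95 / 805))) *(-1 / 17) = -2415 / 5491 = -0.44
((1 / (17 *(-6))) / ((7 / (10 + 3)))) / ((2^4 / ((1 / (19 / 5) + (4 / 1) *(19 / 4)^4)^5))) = -39863728864788.04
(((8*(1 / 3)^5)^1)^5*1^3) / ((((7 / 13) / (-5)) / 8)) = -17039360 / 5931020266101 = -0.00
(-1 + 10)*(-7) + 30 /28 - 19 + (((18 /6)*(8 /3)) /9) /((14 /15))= -79.98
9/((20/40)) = 18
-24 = -24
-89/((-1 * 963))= 89/963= 0.09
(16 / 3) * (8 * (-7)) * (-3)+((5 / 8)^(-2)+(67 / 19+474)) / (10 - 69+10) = 20626359 / 23275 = 886.20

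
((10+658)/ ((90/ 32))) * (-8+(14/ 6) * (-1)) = -331328/ 135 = -2454.28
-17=-17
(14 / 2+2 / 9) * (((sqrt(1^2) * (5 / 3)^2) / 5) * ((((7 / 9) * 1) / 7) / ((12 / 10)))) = 1625 / 4374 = 0.37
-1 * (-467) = 467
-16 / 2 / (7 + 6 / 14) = -14 / 13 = -1.08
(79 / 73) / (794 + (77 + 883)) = 79 / 128042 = 0.00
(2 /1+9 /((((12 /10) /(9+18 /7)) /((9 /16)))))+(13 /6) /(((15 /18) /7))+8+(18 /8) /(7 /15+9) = 6143289 /79520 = 77.25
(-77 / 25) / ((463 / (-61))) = 4697 / 11575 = 0.41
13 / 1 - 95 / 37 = 386 / 37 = 10.43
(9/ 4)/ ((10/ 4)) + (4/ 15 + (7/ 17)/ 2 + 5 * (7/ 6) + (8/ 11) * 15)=6775/ 374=18.11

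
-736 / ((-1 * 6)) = 368 / 3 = 122.67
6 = 6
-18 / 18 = -1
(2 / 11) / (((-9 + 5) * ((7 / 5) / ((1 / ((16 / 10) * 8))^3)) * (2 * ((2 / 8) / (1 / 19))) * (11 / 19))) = -625 / 222035968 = -0.00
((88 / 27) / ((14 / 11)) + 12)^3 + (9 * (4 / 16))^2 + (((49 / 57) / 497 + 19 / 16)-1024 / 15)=551028822061993 / 182149237620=3025.15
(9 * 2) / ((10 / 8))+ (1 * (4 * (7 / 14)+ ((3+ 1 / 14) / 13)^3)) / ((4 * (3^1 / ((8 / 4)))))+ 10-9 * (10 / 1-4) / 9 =3388452751 / 180857040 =18.74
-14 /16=-7 /8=-0.88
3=3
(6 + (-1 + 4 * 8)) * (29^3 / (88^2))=902393 / 7744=116.53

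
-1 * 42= -42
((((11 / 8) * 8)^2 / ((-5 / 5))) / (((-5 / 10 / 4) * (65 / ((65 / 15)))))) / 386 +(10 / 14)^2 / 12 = 39663 / 189140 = 0.21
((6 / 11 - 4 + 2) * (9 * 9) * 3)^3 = -58773123072 / 1331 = -44157117.26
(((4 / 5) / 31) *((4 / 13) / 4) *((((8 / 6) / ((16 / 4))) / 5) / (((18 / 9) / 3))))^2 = 4 / 101505625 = 0.00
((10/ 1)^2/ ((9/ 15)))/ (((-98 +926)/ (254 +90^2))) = 1044250/ 621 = 1681.56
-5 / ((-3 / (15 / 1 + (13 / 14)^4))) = 26.24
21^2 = 441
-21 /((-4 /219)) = 4599 /4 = 1149.75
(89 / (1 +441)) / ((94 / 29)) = 2581 / 41548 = 0.06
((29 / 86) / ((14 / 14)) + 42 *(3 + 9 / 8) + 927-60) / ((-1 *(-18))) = 178981 / 3096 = 57.81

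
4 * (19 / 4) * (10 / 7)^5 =1900000 / 16807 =113.05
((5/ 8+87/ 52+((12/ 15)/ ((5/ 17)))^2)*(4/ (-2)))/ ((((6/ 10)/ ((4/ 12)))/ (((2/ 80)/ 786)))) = -630271/ 1839240000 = -0.00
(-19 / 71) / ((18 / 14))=-0.21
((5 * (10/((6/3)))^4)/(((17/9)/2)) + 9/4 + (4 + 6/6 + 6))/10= 225901/680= 332.21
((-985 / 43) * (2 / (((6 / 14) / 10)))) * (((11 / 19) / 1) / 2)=-758450 / 2451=-309.45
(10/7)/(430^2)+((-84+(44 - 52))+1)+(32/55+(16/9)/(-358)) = -207397138777/2293629030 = -90.42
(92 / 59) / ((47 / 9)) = 828 / 2773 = 0.30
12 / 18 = 2 / 3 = 0.67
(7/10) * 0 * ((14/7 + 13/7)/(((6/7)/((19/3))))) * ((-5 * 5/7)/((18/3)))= 0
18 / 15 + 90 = 456 / 5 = 91.20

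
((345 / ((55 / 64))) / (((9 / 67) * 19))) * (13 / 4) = 320528 / 627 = 511.21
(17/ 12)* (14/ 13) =119/ 78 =1.53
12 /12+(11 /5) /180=1.01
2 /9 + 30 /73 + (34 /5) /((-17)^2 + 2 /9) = 5615282 /8550855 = 0.66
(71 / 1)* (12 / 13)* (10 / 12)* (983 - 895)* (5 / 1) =312400 / 13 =24030.77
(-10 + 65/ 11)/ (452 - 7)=-9/ 979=-0.01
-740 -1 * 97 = -837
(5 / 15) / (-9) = -1 / 27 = -0.04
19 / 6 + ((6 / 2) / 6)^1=11 / 3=3.67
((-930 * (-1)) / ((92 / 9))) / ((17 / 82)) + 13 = 176668 / 391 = 451.84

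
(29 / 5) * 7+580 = 3103 / 5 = 620.60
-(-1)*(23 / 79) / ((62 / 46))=529 / 2449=0.22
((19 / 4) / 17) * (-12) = -57 / 17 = -3.35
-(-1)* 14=14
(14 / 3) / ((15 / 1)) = 14 / 45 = 0.31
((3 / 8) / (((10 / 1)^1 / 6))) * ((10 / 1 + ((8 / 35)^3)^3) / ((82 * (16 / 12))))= 10640113032642453 / 517030589687500000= 0.02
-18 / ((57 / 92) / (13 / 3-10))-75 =1703 / 19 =89.63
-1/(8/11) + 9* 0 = -11/8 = -1.38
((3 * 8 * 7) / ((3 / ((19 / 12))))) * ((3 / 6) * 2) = 266 / 3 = 88.67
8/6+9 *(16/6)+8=100/3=33.33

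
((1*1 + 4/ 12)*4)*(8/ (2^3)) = 16/ 3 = 5.33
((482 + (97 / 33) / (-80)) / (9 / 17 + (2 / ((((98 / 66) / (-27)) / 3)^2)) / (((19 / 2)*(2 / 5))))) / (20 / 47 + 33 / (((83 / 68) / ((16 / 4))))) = 3849359659386409 / 1358575473355404480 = 0.00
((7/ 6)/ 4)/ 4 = 7/ 96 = 0.07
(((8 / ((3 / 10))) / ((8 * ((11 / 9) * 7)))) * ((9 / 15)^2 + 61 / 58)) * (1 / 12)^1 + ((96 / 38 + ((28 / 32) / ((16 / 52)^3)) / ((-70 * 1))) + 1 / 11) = 485274409 / 217226240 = 2.23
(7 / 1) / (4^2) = 7 / 16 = 0.44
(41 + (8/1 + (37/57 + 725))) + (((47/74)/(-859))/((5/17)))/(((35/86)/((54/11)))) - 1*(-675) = 5055385632404/3487389675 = 1449.62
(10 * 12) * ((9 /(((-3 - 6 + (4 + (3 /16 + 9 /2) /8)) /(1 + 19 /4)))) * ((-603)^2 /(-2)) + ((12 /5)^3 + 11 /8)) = 722568957261 /2825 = 255776622.04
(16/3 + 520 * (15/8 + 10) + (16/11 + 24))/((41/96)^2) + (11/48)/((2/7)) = 60396747199/1775136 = 34023.73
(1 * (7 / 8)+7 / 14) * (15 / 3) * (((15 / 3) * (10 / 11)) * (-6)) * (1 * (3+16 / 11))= -18375 / 22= -835.23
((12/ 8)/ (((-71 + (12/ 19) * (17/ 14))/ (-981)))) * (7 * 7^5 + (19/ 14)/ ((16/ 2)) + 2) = 736814450727/ 298912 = 2464987.86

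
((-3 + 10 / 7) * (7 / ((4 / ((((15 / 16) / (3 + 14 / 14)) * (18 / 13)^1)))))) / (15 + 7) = -135 / 3328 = -0.04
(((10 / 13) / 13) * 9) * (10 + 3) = 90 / 13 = 6.92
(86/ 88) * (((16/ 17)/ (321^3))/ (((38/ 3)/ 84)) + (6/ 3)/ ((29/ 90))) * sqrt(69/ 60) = 2296974070477 * sqrt(115)/ 3786742667730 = 6.50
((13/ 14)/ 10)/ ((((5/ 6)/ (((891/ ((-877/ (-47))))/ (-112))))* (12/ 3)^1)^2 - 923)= -205180926093/ 1904427046900420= -0.00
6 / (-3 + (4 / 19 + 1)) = -57 / 17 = -3.35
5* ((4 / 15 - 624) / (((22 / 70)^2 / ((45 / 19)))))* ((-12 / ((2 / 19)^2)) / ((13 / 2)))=19598481000 / 1573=12459301.34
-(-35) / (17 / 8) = 280 / 17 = 16.47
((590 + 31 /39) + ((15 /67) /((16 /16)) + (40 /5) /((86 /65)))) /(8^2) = 8385707 /898872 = 9.33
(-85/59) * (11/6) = -935/354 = -2.64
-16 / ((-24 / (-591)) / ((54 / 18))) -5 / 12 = -14189 / 12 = -1182.42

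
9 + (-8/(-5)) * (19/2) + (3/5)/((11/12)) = 1367/55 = 24.85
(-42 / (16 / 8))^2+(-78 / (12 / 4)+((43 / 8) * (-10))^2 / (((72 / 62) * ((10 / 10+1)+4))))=2867215 / 3456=829.63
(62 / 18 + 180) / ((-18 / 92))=-75946 / 81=-937.60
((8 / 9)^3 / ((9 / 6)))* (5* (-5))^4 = 400000000 / 2187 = 182898.95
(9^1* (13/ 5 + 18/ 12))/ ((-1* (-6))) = 123/ 20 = 6.15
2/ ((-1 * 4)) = -1/ 2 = -0.50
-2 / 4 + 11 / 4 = 9 / 4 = 2.25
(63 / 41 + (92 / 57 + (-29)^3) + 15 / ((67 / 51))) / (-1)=3816524105 / 156579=24374.43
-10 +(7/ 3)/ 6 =-173/ 18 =-9.61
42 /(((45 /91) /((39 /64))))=8281 /160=51.76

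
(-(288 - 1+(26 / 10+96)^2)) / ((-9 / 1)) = 1112.11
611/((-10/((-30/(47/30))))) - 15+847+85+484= 2571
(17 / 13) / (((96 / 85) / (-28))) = -10115 / 312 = -32.42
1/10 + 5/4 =27/20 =1.35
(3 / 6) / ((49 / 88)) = 44 / 49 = 0.90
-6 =-6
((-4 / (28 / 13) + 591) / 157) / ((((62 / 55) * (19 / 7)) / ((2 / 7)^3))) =907280 / 31718239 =0.03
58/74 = 29/37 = 0.78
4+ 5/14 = 61/14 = 4.36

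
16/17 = 0.94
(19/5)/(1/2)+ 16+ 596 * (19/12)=967.27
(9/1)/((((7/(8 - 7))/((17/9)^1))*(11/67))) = 1139/77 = 14.79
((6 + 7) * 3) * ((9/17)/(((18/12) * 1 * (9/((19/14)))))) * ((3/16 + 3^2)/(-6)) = -1729/544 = -3.18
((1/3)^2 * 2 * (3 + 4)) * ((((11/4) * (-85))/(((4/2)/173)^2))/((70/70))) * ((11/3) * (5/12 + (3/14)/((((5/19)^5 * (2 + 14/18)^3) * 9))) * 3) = -327467082845962301/8437500000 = -38810913.52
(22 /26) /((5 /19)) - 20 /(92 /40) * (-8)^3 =6660807 /1495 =4455.39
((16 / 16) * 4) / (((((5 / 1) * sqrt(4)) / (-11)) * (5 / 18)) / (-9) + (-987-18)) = -1782 / 447715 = -0.00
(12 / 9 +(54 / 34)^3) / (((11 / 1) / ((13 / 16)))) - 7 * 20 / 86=-137590621 / 111544752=-1.23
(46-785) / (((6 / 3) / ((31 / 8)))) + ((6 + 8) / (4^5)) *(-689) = -737911 / 512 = -1441.23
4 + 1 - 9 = -4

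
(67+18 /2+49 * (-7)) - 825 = -1092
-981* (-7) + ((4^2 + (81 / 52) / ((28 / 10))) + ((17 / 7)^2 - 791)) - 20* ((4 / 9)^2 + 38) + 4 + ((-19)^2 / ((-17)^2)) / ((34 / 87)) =10832799224647 / 2027968488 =5341.70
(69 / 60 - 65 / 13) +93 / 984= -6159 / 1640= -3.76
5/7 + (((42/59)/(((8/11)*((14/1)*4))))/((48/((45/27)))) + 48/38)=23841427/12052992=1.98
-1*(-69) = 69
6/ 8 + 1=7/ 4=1.75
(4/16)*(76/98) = 19/98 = 0.19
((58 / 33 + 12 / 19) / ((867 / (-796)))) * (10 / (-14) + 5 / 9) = 1703440 / 4892481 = 0.35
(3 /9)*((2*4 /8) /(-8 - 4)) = -1 /36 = -0.03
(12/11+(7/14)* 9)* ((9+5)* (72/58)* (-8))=-247968/319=-777.33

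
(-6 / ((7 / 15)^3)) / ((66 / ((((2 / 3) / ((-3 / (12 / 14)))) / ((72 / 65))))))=8125 / 52822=0.15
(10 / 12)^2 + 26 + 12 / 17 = 16769 / 612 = 27.40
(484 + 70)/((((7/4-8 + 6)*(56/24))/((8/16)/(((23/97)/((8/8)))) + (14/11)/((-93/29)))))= -1625.74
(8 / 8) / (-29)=-1 / 29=-0.03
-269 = -269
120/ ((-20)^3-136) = -5/ 339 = -0.01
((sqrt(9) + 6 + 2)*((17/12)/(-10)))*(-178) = 16643/60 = 277.38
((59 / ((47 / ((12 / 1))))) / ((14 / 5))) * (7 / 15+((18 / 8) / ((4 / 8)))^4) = 5813093 / 2632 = 2208.62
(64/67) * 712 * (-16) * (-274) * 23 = 4594712576/67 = 68577799.64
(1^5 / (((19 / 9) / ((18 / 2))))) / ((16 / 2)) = 81 / 152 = 0.53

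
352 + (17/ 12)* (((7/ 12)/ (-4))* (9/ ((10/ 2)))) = 112521/ 320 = 351.63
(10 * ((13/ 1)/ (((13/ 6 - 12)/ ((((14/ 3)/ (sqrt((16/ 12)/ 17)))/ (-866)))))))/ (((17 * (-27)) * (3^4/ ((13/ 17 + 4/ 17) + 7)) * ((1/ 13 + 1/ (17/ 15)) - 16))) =0.00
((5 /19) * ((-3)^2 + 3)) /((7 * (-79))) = -0.01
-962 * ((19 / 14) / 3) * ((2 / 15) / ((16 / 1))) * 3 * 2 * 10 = -217.60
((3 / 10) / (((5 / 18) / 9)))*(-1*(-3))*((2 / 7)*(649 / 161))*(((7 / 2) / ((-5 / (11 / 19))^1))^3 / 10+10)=324297698550507 / 966261625000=335.62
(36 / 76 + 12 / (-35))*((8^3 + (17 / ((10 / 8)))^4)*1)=1888019712 / 415625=4542.60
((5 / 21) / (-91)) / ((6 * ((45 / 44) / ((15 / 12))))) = -55 / 103194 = -0.00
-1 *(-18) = 18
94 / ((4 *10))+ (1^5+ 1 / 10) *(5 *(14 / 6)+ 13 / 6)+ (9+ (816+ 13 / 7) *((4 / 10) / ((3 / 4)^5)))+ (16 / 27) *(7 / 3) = 23925019 / 17010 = 1406.53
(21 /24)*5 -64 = -59.62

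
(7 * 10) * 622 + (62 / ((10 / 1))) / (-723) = 157397069 / 3615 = 43539.99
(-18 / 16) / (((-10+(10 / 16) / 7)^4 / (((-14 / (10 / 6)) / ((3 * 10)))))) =8605184 / 263553890625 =0.00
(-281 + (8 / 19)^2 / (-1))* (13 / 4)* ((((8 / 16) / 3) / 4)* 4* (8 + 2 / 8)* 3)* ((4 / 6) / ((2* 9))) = -4838405 / 34656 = -139.61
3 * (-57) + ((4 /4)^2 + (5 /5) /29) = -4929 /29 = -169.97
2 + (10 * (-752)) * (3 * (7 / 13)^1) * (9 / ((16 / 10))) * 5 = -4441474 / 13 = -341651.85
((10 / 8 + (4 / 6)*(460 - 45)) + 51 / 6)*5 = 17185 / 12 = 1432.08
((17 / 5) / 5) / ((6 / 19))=323 / 150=2.15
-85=-85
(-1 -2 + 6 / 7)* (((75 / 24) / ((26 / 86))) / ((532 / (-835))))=13464375 / 387296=34.77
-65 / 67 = -0.97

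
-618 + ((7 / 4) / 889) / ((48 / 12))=-1255775 / 2032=-618.00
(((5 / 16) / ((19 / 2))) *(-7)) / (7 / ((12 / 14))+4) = -0.02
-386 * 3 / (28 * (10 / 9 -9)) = 5211 / 994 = 5.24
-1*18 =-18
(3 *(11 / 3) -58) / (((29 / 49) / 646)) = -1487738 / 29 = -51301.31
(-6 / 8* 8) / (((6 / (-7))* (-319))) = -7 / 319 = -0.02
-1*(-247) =247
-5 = -5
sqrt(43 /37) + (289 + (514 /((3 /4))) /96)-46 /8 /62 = sqrt(1591) /37 + 660775 /2232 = 297.12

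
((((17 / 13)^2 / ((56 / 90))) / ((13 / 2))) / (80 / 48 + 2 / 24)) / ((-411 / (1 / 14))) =-4335 / 103239227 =-0.00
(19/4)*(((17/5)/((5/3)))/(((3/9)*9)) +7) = 36.48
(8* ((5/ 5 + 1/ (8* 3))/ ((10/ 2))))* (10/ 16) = 25/ 24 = 1.04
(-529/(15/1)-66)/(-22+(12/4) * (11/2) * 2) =-1519/165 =-9.21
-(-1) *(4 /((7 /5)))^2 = 400 /49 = 8.16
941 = 941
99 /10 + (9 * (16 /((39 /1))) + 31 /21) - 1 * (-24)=106657 /2730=39.07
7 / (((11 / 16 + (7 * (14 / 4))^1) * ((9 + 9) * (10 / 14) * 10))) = 196 / 90675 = 0.00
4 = 4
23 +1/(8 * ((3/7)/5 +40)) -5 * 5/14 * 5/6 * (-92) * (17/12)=216.95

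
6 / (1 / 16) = 96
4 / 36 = 1 / 9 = 0.11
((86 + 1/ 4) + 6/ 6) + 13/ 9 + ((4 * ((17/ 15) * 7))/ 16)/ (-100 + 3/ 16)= 25490393/ 287460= 88.67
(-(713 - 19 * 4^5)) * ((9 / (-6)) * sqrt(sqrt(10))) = -56229 * 10^(1 / 4) / 2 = -49995.44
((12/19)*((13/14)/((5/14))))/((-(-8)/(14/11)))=273/1045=0.26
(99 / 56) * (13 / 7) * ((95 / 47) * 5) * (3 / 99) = 18525 / 18424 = 1.01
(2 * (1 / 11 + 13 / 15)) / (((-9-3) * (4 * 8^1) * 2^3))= -79 / 126720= -0.00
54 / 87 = 18 / 29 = 0.62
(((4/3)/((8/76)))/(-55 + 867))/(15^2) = 19/274050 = 0.00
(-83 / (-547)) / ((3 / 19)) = 1577 / 1641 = 0.96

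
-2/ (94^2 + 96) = -1/ 4466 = -0.00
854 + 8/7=5986/7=855.14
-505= -505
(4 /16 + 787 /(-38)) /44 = -1555 /3344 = -0.47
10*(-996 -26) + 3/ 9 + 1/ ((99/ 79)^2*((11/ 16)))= -1101692627/ 107811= -10218.74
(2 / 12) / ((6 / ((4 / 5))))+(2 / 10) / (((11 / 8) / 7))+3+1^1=499 / 99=5.04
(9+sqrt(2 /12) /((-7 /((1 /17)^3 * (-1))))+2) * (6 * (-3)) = -198 - 3 * sqrt(6) /34391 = -198.00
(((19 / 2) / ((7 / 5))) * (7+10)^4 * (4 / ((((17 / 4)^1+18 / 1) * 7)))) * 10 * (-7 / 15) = -126951920 / 1869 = -67925.05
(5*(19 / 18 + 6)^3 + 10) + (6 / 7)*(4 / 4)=72136637 / 40824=1767.02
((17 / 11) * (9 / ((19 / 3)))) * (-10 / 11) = -4590 / 2299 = -2.00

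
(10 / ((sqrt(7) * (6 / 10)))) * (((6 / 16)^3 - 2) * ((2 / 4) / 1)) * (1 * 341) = -8499425 * sqrt(7) / 10752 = -2091.46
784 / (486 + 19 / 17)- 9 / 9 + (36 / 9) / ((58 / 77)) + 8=68221 / 4901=13.92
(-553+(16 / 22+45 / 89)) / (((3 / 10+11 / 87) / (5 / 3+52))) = -3603000600 / 51887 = -69439.37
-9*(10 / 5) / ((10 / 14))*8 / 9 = -112 / 5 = -22.40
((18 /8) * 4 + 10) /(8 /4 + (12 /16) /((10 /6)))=380 /49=7.76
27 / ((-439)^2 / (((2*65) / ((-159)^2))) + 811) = 3510 / 4872285031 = 0.00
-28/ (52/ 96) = -51.69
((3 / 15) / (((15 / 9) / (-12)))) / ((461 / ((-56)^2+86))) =-115992 / 11525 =-10.06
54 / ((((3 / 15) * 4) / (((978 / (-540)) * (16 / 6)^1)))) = -326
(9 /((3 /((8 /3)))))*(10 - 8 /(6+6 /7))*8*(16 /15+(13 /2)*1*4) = 688576 /45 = 15301.69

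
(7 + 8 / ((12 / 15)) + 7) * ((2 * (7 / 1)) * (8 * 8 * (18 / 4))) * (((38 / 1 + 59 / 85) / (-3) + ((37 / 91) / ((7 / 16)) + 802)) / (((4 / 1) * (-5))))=-147834705024 / 38675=-3822487.52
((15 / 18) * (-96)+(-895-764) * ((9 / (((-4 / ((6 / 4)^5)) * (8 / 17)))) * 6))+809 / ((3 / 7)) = 557896225 / 1536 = 363213.69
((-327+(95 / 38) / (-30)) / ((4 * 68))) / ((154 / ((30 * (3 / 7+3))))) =-58875 / 73304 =-0.80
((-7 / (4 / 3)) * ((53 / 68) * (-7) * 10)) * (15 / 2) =584325 / 272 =2148.25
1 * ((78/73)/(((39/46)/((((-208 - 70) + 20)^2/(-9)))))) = -680432/73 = -9320.99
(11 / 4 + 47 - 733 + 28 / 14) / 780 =-545 / 624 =-0.87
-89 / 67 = -1.33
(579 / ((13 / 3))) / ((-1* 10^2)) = -1737 / 1300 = -1.34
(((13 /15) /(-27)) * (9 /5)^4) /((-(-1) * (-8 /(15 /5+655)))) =346437 /12500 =27.71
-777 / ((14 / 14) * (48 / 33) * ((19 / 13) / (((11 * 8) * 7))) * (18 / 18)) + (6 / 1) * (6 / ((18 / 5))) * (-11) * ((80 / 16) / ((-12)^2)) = -308004917 / 1368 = -225149.79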